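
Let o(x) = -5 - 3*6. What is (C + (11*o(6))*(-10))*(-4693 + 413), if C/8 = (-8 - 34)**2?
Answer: -71227760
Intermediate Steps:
o(x) = -23 (o(x) = -5 - 18 = -23)
C = 14112 (C = 8*(-8 - 34)**2 = 8*(-42)**2 = 8*1764 = 14112)
(C + (11*o(6))*(-10))*(-4693 + 413) = (14112 + (11*(-23))*(-10))*(-4693 + 413) = (14112 - 253*(-10))*(-4280) = (14112 + 2530)*(-4280) = 16642*(-4280) = -71227760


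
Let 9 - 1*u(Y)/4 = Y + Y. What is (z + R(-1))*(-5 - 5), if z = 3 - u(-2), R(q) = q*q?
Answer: 480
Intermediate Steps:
u(Y) = 36 - 8*Y (u(Y) = 36 - 4*(Y + Y) = 36 - 8*Y)
R(q) = q²
z = -49 (z = 3 - (36 - 8*(-2)) = 3 - (36 + 16) = 3 - 1*52 = 3 - 52 = -49)
(z + R(-1))*(-5 - 5) = (-49 + (-1)²)*(-5 - 5) = (-49 + 1)*(-10) = -48*(-10) = 480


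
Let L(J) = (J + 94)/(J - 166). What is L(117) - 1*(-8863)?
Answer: 434076/49 ≈ 8858.7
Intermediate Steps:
L(J) = (94 + J)/(-166 + J)
L(117) - 1*(-8863) = (94 + 117)/(-166 + 117) - 1*(-8863) = 211/(-49) + 8863 = -1/49*211 + 8863 = -211/49 + 8863 = 434076/49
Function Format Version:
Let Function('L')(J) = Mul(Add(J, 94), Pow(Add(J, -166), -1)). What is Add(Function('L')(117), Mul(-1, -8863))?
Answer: Rational(434076, 49) ≈ 8858.7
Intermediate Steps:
Function('L')(J) = Mul(Pow(Add(-166, J), -1), Add(94, J)) (Function('L')(J) = Mul(Add(94, J), Pow(Add(-166, J), -1)) = Mul(Pow(Add(-166, J), -1), Add(94, J)))
Add(Function('L')(117), Mul(-1, -8863)) = Add(Mul(Pow(Add(-166, 117), -1), Add(94, 117)), Mul(-1, -8863)) = Add(Mul(Pow(-49, -1), 211), 8863) = Add(Mul(Rational(-1, 49), 211), 8863) = Add(Rational(-211, 49), 8863) = Rational(434076, 49)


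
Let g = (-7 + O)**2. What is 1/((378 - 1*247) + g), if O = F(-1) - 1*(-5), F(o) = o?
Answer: 1/140 ≈ 0.0071429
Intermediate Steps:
O = 4 (O = -1 - 1*(-5) = -1 + 5 = 4)
g = 9 (g = (-7 + 4)**2 = (-3)**2 = 9)
1/((378 - 1*247) + g) = 1/((378 - 1*247) + 9) = 1/((378 - 247) + 9) = 1/(131 + 9) = 1/140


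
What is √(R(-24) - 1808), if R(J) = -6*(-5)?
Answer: I*√1778 ≈ 42.166*I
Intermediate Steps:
R(J) = 30
√(R(-24) - 1808) = √(30 - 1808) = √(-1778) = I*√1778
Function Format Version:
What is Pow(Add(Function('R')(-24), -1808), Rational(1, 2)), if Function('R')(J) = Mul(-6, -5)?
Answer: Mul(I, Pow(1778, Rational(1, 2))) ≈ Mul(42.166, I)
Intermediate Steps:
Function('R')(J) = 30
Pow(Add(Function('R')(-24), -1808), Rational(1, 2)) = Pow(Add(30, -1808), Rational(1, 2)) = Pow(-1778, Rational(1, 2)) = Mul(I, Pow(1778, Rational(1, 2)))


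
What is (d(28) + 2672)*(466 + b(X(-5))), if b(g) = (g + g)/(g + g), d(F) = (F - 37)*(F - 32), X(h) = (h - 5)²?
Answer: 1264636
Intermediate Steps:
X(h) = (-5 + h)²
d(F) = (-37 + F)*(-32 + F)
b(g) = 1 (b(g) = (2*g)/((2*g)) = (2*g)*(1/(2*g)) = 1)
(d(28) + 2672)*(466 + b(X(-5))) = ((1184 + 28² - 69*28) + 2672)*(466 + 1) = ((1184 + 784 - 1932) + 2672)*467 = (36 + 2672)*467 = 2708*467 = 1264636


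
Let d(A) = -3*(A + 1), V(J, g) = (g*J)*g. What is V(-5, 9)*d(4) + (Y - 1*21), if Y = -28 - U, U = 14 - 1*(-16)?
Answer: 5996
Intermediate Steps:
U = 30 (U = 14 + 16 = 30)
Y = -58 (Y = -28 - 1*30 = -28 - 30 = -58)
V(J, g) = J*g**2 (V(J, g) = (J*g)*g = J*g**2)
d(A) = -3 - 3*A (d(A) = -3*(1 + A) = -3 - 3*A)
V(-5, 9)*d(4) + (Y - 1*21) = (-5*9**2)*(-3 - 3*4) + (-58 - 1*21) = (-5*81)*(-3 - 12) + (-58 - 21) = -405*(-15) - 79 = 6075 - 79 = 5996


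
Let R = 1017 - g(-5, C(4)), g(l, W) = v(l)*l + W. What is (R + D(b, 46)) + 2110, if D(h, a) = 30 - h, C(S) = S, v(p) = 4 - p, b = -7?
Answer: 3205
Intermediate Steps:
g(l, W) = W + l*(4 - l) (g(l, W) = (4 - l)*l + W = l*(4 - l) + W = W + l*(4 - l))
R = 1058 (R = 1017 - (4 - 1*(-5)*(-4 - 5)) = 1017 - (4 - 1*(-5)*(-9)) = 1017 - (4 - 45) = 1017 - 1*(-41) = 1017 + 41 = 1058)
(R + D(b, 46)) + 2110 = (1058 + (30 - 1*(-7))) + 2110 = (1058 + (30 + 7)) + 2110 = (1058 + 37) + 2110 = 1095 + 2110 = 3205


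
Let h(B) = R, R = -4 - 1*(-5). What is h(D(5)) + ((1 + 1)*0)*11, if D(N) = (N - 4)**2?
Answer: 1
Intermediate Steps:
D(N) = (-4 + N)**2
R = 1 (R = -4 + 5 = 1)
h(B) = 1
h(D(5)) + ((1 + 1)*0)*11 = 1 + ((1 + 1)*0)*11 = 1 + (2*0)*11 = 1 + 0*11 = 1 + 0 = 1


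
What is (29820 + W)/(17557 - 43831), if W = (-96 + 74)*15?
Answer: -4915/4379 ≈ -1.1224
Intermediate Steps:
W = -330 (W = -22*15 = -330)
(29820 + W)/(17557 - 43831) = (29820 - 330)/(17557 - 43831) = 29490/(-26274) = 29490*(-1/26274) = -4915/4379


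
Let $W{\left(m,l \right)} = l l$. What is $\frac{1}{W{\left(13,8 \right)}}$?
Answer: $\frac{1}{64} \approx 0.015625$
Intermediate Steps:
$W{\left(m,l \right)} = l^{2}$
$\frac{1}{W{\left(13,8 \right)}} = \frac{1}{8^{2}} = \frac{1}{64}$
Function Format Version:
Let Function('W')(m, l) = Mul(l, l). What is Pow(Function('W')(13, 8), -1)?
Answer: Rational(1, 64) ≈ 0.015625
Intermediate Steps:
Function('W')(m, l) = Pow(l, 2)
Pow(Function('W')(13, 8), -1) = Pow(Pow(8, 2), -1) = Pow(64, -1) = Rational(1, 64)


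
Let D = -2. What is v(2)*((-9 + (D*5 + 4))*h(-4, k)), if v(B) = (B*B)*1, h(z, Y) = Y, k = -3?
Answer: 180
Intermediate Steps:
v(B) = B**2 (v(B) = B**2*1 = B**2)
v(2)*((-9 + (D*5 + 4))*h(-4, k)) = 2**2*((-9 + (-2*5 + 4))*(-3)) = 4*((-9 + (-10 + 4))*(-3)) = 4*((-9 - 6)*(-3)) = 4*(-15*(-3)) = 4*45 = 180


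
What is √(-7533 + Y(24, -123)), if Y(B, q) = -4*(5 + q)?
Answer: I*√7061 ≈ 84.03*I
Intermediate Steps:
Y(B, q) = -20 - 4*q
√(-7533 + Y(24, -123)) = √(-7533 + (-20 - 4*(-123))) = √(-7533 + (-20 + 492)) = √(-7533 + 472) = √(-7061) = I*√7061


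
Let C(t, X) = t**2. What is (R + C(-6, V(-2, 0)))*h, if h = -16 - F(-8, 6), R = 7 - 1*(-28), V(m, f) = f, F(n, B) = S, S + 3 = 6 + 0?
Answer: -1349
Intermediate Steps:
S = 3 (S = -3 + (6 + 0) = -3 + 6 = 3)
F(n, B) = 3
R = 35 (R = 7 + 28 = 35)
h = -19 (h = -16 - 1*3 = -16 - 3 = -19)
(R + C(-6, V(-2, 0)))*h = (35 + (-6)**2)*(-19) = (35 + 36)*(-19) = 71*(-19) = -1349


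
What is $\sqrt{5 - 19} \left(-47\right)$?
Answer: $- 47 i \sqrt{14} \approx - 175.86 i$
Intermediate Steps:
$\sqrt{5 - 19} \left(-47\right) = \sqrt{-14} \left(-47\right) = i \sqrt{14} \left(-47\right) = - 47 i \sqrt{14}$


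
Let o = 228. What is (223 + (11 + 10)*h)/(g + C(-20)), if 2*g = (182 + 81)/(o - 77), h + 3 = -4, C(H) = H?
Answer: -22952/5777 ≈ -3.9730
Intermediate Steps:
h = -7 (h = -3 - 4 = -7)
g = 263/302 (g = ((182 + 81)/(228 - 77))/2 = (263/151)/2 = (263*(1/151))/2 = (½)*(263/151) = 263/302 ≈ 0.87086)
(223 + (11 + 10)*h)/(g + C(-20)) = (223 + (11 + 10)*(-7))/(263/302 - 20) = (223 + 21*(-7))/(-5777/302) = (223 - 147)*(-302/5777) = 76*(-302/5777) = -22952/5777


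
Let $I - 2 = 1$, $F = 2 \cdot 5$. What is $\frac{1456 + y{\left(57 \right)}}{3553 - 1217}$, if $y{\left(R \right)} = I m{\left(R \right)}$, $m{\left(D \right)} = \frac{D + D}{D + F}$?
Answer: $\frac{48947}{78256} \approx 0.62547$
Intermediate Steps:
$F = 10$
$I = 3$ ($I = 2 + 1 = 3$)
$m{\left(D \right)} = \frac{2 D}{10 + D}$ ($m{\left(D \right)} = \frac{D + D}{D + 10} = \frac{2 D}{10 + D}$)
$y{\left(R \right)} = \frac{6 R}{10 + R}$ ($y{\left(R \right)} = 3 \frac{2 R}{10 + R} = \frac{6 R}{10 + R}$)
$\frac{1456 + y{\left(57 \right)}}{3553 - 1217} = \frac{1456 + 6 \cdot 57 \frac{1}{10 + 57}}{3553 - 1217} = \frac{1456 + 6 \cdot 57 \cdot \frac{1}{67}}{2336} = \left(1456 + 6 \cdot 57 \cdot \frac{1}{67}\right) \frac{1}{2336} = \left(1456 + \frac{342}{67}\right) \frac{1}{2336} = \frac{97894}{67} \cdot \frac{1}{2336} = \frac{48947}{78256}$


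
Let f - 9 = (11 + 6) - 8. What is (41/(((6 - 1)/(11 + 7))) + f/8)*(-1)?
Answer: -2997/20 ≈ -149.85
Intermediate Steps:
f = 18 (f = 9 + ((11 + 6) - 8) = 9 + (17 - 8) = 9 + 9 = 18)
(41/(((6 - 1)/(11 + 7))) + f/8)*(-1) = (41/(((6 - 1)/(11 + 7))) + 18/8)*(-1) = (41/((5/18)) + 18*(1/8))*(-1) = (41/((5*(1/18))) + 9/4)*(-1) = (41/(5/18) + 9/4)*(-1) = (41*(18/5) + 9/4)*(-1) = (738/5 + 9/4)*(-1) = (2997/20)*(-1) = -2997/20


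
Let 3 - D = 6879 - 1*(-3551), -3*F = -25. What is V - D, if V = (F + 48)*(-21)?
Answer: 9244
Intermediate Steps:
F = 25/3 (F = -⅓*(-25) = 25/3 ≈ 8.3333)
D = -10427 (D = 3 - (6879 - 1*(-3551)) = 3 - (6879 + 3551) = 3 - 1*10430 = 3 - 10430 = -10427)
V = -1183 (V = (25/3 + 48)*(-21) = (169/3)*(-21) = -1183)
V - D = -1183 - 1*(-10427) = -1183 + 10427 = 9244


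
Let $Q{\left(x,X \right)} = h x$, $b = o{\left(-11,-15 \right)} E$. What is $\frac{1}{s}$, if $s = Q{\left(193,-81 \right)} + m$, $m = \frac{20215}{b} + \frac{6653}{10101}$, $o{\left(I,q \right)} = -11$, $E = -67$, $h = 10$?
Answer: $\frac{7444437}{14576858386} \approx 0.0005107$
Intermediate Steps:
$b = 737$ ($b = \left(-11\right) \left(-67\right) = 737$)
$Q{\left(x,X \right)} = 10 x$
$m = \frac{209094976}{7444437}$ ($m = \frac{20215}{737} + \frac{6653}{10101} = \frac{209094976}{7444437} \approx 28.087$)
$s = \frac{14576858386}{7444437}$ ($s = 10 \cdot 193 + \frac{209094976}{7444437} = 1930 + \frac{209094976}{7444437} = \frac{14576858386}{7444437} \approx 1958.1$)
$\frac{1}{s} = \frac{1}{\frac{14576858386}{7444437}} = \frac{7444437}{14576858386}$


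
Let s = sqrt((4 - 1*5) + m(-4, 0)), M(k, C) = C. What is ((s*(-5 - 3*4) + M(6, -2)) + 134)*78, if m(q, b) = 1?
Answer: 10296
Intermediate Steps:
s = 0 (s = sqrt((4 - 1*5) + 1) = sqrt((4 - 5) + 1) = sqrt(-1 + 1) = sqrt(0) = 0)
((s*(-5 - 3*4) + M(6, -2)) + 134)*78 = ((0*(-5 - 3*4) - 2) + 134)*78 = ((0*(-5 - 12) - 2) + 134)*78 = ((0*(-17) - 2) + 134)*78 = ((0 - 2) + 134)*78 = (-2 + 134)*78 = 132*78 = 10296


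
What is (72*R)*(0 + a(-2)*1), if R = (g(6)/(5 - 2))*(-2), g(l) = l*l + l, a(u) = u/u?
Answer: -2016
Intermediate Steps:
a(u) = 1
g(l) = l + l**2 (g(l) = l**2 + l = l + l**2)
R = -28 (R = ((6*(1 + 6))/(5 - 2))*(-2) = ((6*7)/3)*(-2) = (42*(1/3))*(-2) = 14*(-2) = -28)
(72*R)*(0 + a(-2)*1) = (72*(-28))*(0 + 1*1) = -2016*(0 + 1) = -2016*1 = -2016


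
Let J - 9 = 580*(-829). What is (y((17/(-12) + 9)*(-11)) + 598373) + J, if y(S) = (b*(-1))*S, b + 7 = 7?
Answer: 117562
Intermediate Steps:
b = 0 (b = -7 + 7 = 0)
J = -480811 (J = 9 + 580*(-829) = 9 - 480820 = -480811)
y(S) = 0 (y(S) = (0*(-1))*S = 0*S = 0)
(y((17/(-12) + 9)*(-11)) + 598373) + J = (0 + 598373) - 480811 = 598373 - 480811 = 117562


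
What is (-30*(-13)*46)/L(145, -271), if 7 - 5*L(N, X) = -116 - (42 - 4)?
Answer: 3900/7 ≈ 557.14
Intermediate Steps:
L(N, X) = 161/5 (L(N, X) = 7/5 - (-116 - (42 - 4))/5 = 7/5 - (-116 - 1*38)/5 = 7/5 - (-116 - 38)/5 = 7/5 - 1/5*(-154) = 7/5 + 154/5 = 161/5)
(-30*(-13)*46)/L(145, -271) = (-30*(-13)*46)/(161/5) = (390*46)*(5/161) = 17940*(5/161) = 3900/7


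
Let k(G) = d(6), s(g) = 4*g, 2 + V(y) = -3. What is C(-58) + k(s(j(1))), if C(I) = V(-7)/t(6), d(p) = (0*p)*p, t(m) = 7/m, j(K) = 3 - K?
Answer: -30/7 ≈ -4.2857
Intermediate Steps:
V(y) = -5 (V(y) = -2 - 3 = -5)
d(p) = 0 (d(p) = 0*p = 0)
k(G) = 0
C(I) = -30/7 (C(I) = -5/(7/6) = -5/(7*(⅙)) = -5/7/6 = -5*6/7 = -30/7)
C(-58) + k(s(j(1))) = -30/7 + 0 = -30/7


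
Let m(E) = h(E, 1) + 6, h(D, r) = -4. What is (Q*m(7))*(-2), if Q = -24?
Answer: 96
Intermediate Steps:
m(E) = 2 (m(E) = -4 + 6 = 2)
(Q*m(7))*(-2) = -24*2*(-2) = -48*(-2) = 96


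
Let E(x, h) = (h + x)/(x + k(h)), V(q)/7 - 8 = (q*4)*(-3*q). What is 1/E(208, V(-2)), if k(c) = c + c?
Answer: 44/9 ≈ 4.8889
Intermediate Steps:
V(q) = 56 - 84*q**2 (V(q) = 56 + 7*((q*4)*(-3*q)) = 56 + 7*((4*q)*(-3*q)) = 56 + 7*(-12*q**2) = 56 - 84*q**2)
k(c) = 2*c
E(x, h) = (h + x)/(x + 2*h)
1/E(208, V(-2)) = 1/(((56 - 84*(-2)**2) + 208)/(208 + 2*(56 - 84*(-2)**2))) = 1/(((56 - 84*4) + 208)/(208 + 2*(56 - 84*4))) = 1/(((56 - 336) + 208)/(208 + 2*(56 - 336))) = 1/((-280 + 208)/(208 + 2*(-280))) = 1/(-72/(208 - 560)) = 1/(-72/(-352)) = 1/(-1/352*(-72)) = 1/(9/44) = 44/9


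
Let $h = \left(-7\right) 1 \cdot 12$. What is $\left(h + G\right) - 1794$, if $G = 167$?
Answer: $-1711$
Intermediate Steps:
$h = -84$ ($h = \left(-7\right) 12 = -84$)
$\left(h + G\right) - 1794 = \left(-84 + 167\right) - 1794 = 83 - 1794 = -1711$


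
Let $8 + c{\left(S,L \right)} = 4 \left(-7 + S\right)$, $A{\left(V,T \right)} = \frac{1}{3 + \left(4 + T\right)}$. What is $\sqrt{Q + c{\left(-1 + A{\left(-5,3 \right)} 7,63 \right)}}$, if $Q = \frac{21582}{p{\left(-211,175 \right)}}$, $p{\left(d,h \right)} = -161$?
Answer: $\frac{8 i \sqrt{1733970}}{805} \approx 13.086 i$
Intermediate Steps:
$A{\left(V,T \right)} = \frac{1}{7 + T}$
$c{\left(S,L \right)} = -36 + 4 S$ ($c{\left(S,L \right)} = -8 + 4 \left(-7 + S\right) = -8 + \left(-28 + 4 S\right) = -36 + 4 S$)
$Q = - \frac{21582}{161}$ ($Q = \frac{21582}{-161} = 21582 \left(- \frac{1}{161}\right) = - \frac{21582}{161} \approx -134.05$)
$\sqrt{Q + c{\left(-1 + A{\left(-5,3 \right)} 7,63 \right)}} = \sqrt{- \frac{21582}{161} - \left(36 - 4 \left(-1 + \frac{1}{7 + 3} \cdot 7\right)\right)} = \sqrt{- \frac{21582}{161} - \left(36 - 4 \left(-1 + \frac{1}{10} \cdot 7\right)\right)} = \sqrt{- \frac{21582}{161} - \left(36 - 4 \left(-1 + \frac{7}{10}\right)\right)} = \sqrt{- \frac{21582}{161} + \left(-36 + 4 \left(- \frac{3}{10}\right)\right)} = \sqrt{- \frac{21582}{161} - \frac{186}{5}} = \sqrt{- \frac{137856}{805}} = \frac{8 i \sqrt{1733970}}{805}$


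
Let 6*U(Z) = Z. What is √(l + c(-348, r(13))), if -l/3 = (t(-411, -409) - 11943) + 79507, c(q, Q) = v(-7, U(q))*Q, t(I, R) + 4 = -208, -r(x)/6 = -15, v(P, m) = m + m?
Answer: 4*I*√13281 ≈ 460.97*I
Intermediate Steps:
U(Z) = Z/6
v(P, m) = 2*m
r(x) = 90 (r(x) = -6*(-15) = 90)
t(I, R) = -212 (t(I, R) = -4 - 208 = -212)
c(q, Q) = Q*q/3 (c(q, Q) = (2*(q/6))*Q = (q/3)*Q = Q*q/3)
l = -202056 (l = -3*((-212 - 11943) + 79507) = -3*(-12155 + 79507) = -3*67352 = -202056)
√(l + c(-348, r(13))) = √(-202056 + (⅓)*90*(-348)) = √(-202056 - 10440) = √(-212496) = 4*I*√13281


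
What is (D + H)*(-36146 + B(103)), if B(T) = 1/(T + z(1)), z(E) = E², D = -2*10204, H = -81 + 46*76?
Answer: 63879796719/104 ≈ 6.1423e+8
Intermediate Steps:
H = 3415 (H = -81 + 3496 = 3415)
D = -20408
B(T) = 1/(1 + T) (B(T) = 1/(T + 1²) = 1/(T + 1) = 1/(1 + T))
(D + H)*(-36146 + B(103)) = (-20408 + 3415)*(-36146 + 1/(1 + 103)) = -16993*(-36146 + 1/104) = -16993*(-3759183/104) = 63879796719/104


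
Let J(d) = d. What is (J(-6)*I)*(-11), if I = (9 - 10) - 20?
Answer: -1386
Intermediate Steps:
I = -21 (I = -1 - 20 = -21)
(J(-6)*I)*(-11) = -6*(-21)*(-11) = 126*(-11) = -1386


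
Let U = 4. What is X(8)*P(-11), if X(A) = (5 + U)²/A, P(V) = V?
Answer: -891/8 ≈ -111.38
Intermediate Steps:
X(A) = 81/A (X(A) = (5 + 4)²/A = 9²/A = 81/A)
X(8)*P(-11) = (81/8)*(-11) = -891/8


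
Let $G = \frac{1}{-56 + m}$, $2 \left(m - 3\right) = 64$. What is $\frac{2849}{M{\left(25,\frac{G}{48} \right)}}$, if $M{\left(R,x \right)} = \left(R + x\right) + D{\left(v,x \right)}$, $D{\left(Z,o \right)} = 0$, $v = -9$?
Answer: $\frac{2871792}{25199} \approx 113.96$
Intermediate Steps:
$m = 35$ ($m = 3 + \frac{1}{2} \cdot 64 = 3 + 32 = 35$)
$G = - \frac{1}{21}$ ($G = \frac{1}{-56 + 35} = \frac{1}{-21} = - \frac{1}{21} \approx -0.047619$)
$M{\left(R,x \right)} = R + x$ ($M{\left(R,x \right)} = \left(R + x\right) + 0 = R + x$)
$\frac{2849}{M{\left(25,\frac{G}{48} \right)}} = \frac{2849}{25 - \frac{1}{21 \cdot 48}} = \frac{2849}{25 - \frac{1}{1008}} = \frac{2849}{\frac{25199}{1008}} = 2849 \cdot \frac{1008}{25199} = \frac{2871792}{25199}$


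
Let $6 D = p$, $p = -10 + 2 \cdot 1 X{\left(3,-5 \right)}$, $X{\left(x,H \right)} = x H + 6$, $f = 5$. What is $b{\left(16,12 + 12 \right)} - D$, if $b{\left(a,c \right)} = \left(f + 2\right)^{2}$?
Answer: $\frac{161}{3} \approx 53.667$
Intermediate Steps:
$b{\left(a,c \right)} = 49$ ($b{\left(a,c \right)} = \left(5 + 2\right)^{2} = 7^{2} = 49$)
$X{\left(x,H \right)} = 6 + H x$ ($X{\left(x,H \right)} = H x + 6 = 6 + H x$)
$p = -28$ ($p = -10 + 2 \cdot 1 \left(6 - 15\right) = -10 + 2 \left(6 - 15\right) = -10 + 2 \left(-9\right) = -10 - 18 = -28$)
$D = - \frac{14}{3}$ ($D = \frac{1}{6} \left(-28\right) = - \frac{14}{3} \approx -4.6667$)
$b{\left(16,12 + 12 \right)} - D = 49 - - \frac{14}{3} = 49 + \frac{14}{3} = \frac{161}{3}$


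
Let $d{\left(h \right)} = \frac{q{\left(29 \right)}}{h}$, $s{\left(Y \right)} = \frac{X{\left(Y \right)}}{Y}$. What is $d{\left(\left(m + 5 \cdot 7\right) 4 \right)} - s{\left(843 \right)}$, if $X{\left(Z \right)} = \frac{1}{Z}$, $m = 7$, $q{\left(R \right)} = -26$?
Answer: $- \frac{3079507}{19898172} \approx -0.15476$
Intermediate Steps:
$s{\left(Y \right)} = \frac{1}{Y^{2}}$ ($s{\left(Y \right)} = \frac{1}{Y Y} = \frac{1}{Y^{2}}$)
$d{\left(h \right)} = - \frac{26}{h}$
$d{\left(\left(m + 5 \cdot 7\right) 4 \right)} - s{\left(843 \right)} = - \frac{26}{\left(7 + 5 \cdot 7\right) 4} - \frac{1}{710649} = - \frac{26}{\left(7 + 35\right) 4} - \frac{1}{710649} = - \frac{26}{42 \cdot 4} - \frac{1}{710649} = - \frac{26}{168} - \frac{1}{710649} = \left(-26\right) \frac{1}{168} - \frac{1}{710649} = - \frac{13}{84} - \frac{1}{710649} = - \frac{3079507}{19898172}$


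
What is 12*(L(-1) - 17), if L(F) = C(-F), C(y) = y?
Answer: -192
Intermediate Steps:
L(F) = -F
12*(L(-1) - 17) = 12*(-1*(-1) - 17) = 12*(1 - 17) = 12*(-16) = -192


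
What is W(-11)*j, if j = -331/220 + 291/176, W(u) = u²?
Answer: 1441/80 ≈ 18.013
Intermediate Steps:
j = 131/880 (j = -331*1/220 + 291*(1/176) = -331/220 + 291/176 = 131/880 ≈ 0.14886)
W(-11)*j = (-11)²*(131/880) = 121*(131/880) = 1441/80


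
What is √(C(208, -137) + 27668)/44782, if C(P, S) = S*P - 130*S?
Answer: √16982/44782 ≈ 0.0029100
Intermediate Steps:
C(P, S) = -130*S + P*S (C(P, S) = P*S - 130*S = -130*S + P*S)
√(C(208, -137) + 27668)/44782 = √(-137*(-130 + 208) + 27668)/44782 = √(-137*78 + 27668)*(1/44782) = √(-10686 + 27668)*(1/44782) = √16982*(1/44782) = √16982/44782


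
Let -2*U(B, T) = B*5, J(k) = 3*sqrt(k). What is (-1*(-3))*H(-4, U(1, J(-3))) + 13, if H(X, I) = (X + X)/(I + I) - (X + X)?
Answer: 209/5 ≈ 41.800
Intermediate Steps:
U(B, T) = -5*B/2 (U(B, T) = -B*5/2 = -5*B/2)
H(X, I) = -2*X + X/I (H(X, I) = (2*X)/((2*I)) - 2*X = (2*X)*(1/(2*I)) - 2*X = X/I - 2*X = -2*X + X/I)
(-1*(-3))*H(-4, U(1, J(-3))) + 13 = (-1*(-3))*(-2*(-4) - 4/((-5/2*1))) + 13 = 3*(8 - 4/(-5/2)) + 13 = 3*(8 - 4*(-2/5)) + 13 = 3*(8 + 8/5) + 13 = 3*(48/5) + 13 = 144/5 + 13 = 209/5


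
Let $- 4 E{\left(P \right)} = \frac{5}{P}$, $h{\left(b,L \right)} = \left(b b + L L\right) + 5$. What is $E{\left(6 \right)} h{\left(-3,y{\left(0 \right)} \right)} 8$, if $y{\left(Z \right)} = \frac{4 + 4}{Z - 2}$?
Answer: $-50$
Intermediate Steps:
$y{\left(Z \right)} = \frac{8}{-2 + Z}$
$h{\left(b,L \right)} = 5 + L^{2} + b^{2}$ ($h{\left(b,L \right)} = \left(b^{2} + L^{2}\right) + 5 = \left(L^{2} + b^{2}\right) + 5 = 5 + L^{2} + b^{2}$)
$E{\left(P \right)} = - \frac{5}{4 P}$ ($E{\left(P \right)} = - \frac{5 \frac{1}{P}}{4} = - \frac{5}{4 P}$)
$E{\left(6 \right)} h{\left(-3,y{\left(0 \right)} \right)} 8 = - \frac{5}{4 \cdot 6} \left(5 + \left(\frac{8}{-2 + 0}\right)^{2} + \left(-3\right)^{2}\right) 8 = \left(- \frac{5}{4}\right) \frac{1}{6} \left(5 + \left(\frac{8}{-2}\right)^{2} + 9\right) 8 = - \frac{5 \left(5 + \left(8 \left(- \frac{1}{2}\right)\right)^{2} + 9\right)}{24} \cdot 8 = - \frac{5 \left(5 + \left(-4\right)^{2} + 9\right)}{24} \cdot 8 = - \frac{5 \left(5 + 16 + 9\right)}{24} \cdot 8 = \left(- \frac{5}{24}\right) 30 \cdot 8 = \left(- \frac{25}{4}\right) 8 = -50$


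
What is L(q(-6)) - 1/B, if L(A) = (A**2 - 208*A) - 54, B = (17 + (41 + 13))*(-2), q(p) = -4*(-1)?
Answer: -123539/142 ≈ -869.99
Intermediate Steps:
q(p) = 4
B = -142 (B = (17 + 54)*(-2) = 71*(-2) = -142)
L(A) = -54 + A**2 - 208*A
L(q(-6)) - 1/B = (-54 + 4**2 - 208*4) - 1/(-142) = (-54 + 16 - 832) - 1*(-1/142) = -870 + 1/142 = -123539/142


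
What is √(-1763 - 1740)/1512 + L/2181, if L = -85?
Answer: -85/2181 + I*√3503/1512 ≈ -0.038973 + 0.039144*I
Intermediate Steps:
√(-1763 - 1740)/1512 + L/2181 = √(-1763 - 1740)/1512 - 85/2181 = √(-3503)*(1/1512) - 85*1/2181 = (I*√3503)*(1/1512) - 85/2181 = I*√3503/1512 - 85/2181 = -85/2181 + I*√3503/1512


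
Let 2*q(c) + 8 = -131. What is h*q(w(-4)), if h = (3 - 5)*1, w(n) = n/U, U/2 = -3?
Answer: 139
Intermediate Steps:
U = -6 (U = 2*(-3) = -6)
w(n) = -n/6 (w(n) = n/(-6) = n*(-⅙) = -n/6)
q(c) = -139/2 (q(c) = -4 + (½)*(-131) = -4 - 131/2 = -139/2)
h = -2 (h = -2*1 = -2)
h*q(w(-4)) = -2*(-139/2) = 139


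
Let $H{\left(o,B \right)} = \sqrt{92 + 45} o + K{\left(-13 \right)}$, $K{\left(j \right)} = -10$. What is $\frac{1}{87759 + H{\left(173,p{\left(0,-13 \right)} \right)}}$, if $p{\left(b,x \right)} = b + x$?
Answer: $\frac{87749}{7695786728} - \frac{173 \sqrt{137}}{7695786728} \approx 1.1139 \cdot 10^{-5}$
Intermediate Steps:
$H{\left(o,B \right)} = -10 + o \sqrt{137}$ ($H{\left(o,B \right)} = \sqrt{92 + 45} o - 10 = \sqrt{137} o - 10 = o \sqrt{137} - 10 = -10 + o \sqrt{137}$)
$\frac{1}{87759 + H{\left(173,p{\left(0,-13 \right)} \right)}} = \frac{1}{87759 - \left(10 - 173 \sqrt{137}\right)} = \frac{1}{87749 + 173 \sqrt{137}}$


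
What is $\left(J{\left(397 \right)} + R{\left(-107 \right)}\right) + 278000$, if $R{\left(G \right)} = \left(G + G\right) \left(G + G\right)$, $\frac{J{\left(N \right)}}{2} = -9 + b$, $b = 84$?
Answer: $323946$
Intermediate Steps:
$J{\left(N \right)} = 150$ ($J{\left(N \right)} = 2 \left(-9 + 84\right) = 2 \cdot 75 = 150$)
$R{\left(G \right)} = 4 G^{2}$ ($R{\left(G \right)} = 2 G 2 G = 4 G^{2}$)
$\left(J{\left(397 \right)} + R{\left(-107 \right)}\right) + 278000 = \left(150 + 4 \left(-107\right)^{2}\right) + 278000 = \left(150 + 4 \cdot 11449\right) + 278000 = \left(150 + 45796\right) + 278000 = 45946 + 278000 = 323946$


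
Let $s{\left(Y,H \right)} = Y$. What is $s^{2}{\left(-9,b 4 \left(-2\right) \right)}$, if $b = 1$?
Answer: $81$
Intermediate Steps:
$s^{2}{\left(-9,b 4 \left(-2\right) \right)} = \left(-9\right)^{2} = 81$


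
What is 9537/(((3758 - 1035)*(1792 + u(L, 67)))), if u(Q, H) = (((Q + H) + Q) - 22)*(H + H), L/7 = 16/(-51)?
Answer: 486387/1004531038 ≈ 0.00048419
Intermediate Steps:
L = -112/51 (L = 7*(16/(-51)) = 7*(16*(-1/51)) = 7*(-16/51) = -112/51 ≈ -2.1961)
u(Q, H) = 2*H*(-22 + H + 2*Q) (u(Q, H) = (((H + Q) + Q) - 22)*(2*H) = ((H + 2*Q) - 22)*(2*H) = (-22 + H + 2*Q)*(2*H) = 2*H*(-22 + H + 2*Q))
9537/(((3758 - 1035)*(1792 + u(L, 67)))) = 9537/(((3758 - 1035)*(1792 + 2*67*(-22 + 67 + 2*(-112/51))))) = 9537/((2723*(1792 + 2*67*(-22 + 67 - 224/51)))) = 9537/((2723*(1792 + 2*67*(2071/51)))) = 9537/((2723*(1792 + 277514/51))) = 9537/((2723*(368906/51))) = 9537/(1004531038/51) = 9537*(51/1004531038) = 486387/1004531038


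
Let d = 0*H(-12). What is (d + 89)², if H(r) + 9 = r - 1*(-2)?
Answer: 7921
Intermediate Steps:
H(r) = -7 + r (H(r) = -9 + (r - 1*(-2)) = -9 + (r + 2) = -9 + (2 + r) = -7 + r)
d = 0 (d = 0*(-7 - 12) = 0*(-19) = 0)
(d + 89)² = (0 + 89)² = 89² = 7921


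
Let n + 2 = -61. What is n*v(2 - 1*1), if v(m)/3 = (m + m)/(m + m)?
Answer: -189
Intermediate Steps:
n = -63 (n = -2 - 61 = -63)
v(m) = 3 (v(m) = 3*((m + m)/(m + m)) = 3*((2*m)/((2*m))) = 3*((2*m)*(1/(2*m))) = 3*1 = 3)
n*v(2 - 1*1) = -63*3 = -189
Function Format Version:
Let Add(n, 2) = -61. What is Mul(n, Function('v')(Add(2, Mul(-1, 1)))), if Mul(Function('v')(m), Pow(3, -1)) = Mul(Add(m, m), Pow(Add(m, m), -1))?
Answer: -189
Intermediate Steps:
n = -63 (n = Add(-2, -61) = -63)
Function('v')(m) = 3 (Function('v')(m) = Mul(3, Mul(Add(m, m), Pow(Add(m, m), -1))) = Mul(3, Mul(Mul(2, m), Pow(Mul(2, m), -1))) = Mul(3, Mul(Mul(2, m), Mul(Rational(1, 2), Pow(m, -1)))) = Mul(3, 1) = 3)
Mul(n, Function('v')(Add(2, Mul(-1, 1)))) = Mul(-63, 3) = -189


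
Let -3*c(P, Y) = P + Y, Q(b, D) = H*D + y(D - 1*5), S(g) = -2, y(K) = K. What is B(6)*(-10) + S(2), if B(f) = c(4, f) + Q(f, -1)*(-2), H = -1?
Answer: -206/3 ≈ -68.667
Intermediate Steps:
Q(b, D) = -5 (Q(b, D) = -D + (D - 1*5) = -D + (D - 5) = -D + (-5 + D) = -5)
c(P, Y) = -P/3 - Y/3 (c(P, Y) = -(P + Y)/3 = -P/3 - Y/3)
B(f) = 26/3 - f/3 (B(f) = (-⅓*4 - f/3) - 5*(-2) = (-4/3 - f/3) + 10 = 26/3 - f/3)
B(6)*(-10) + S(2) = (26/3 - ⅓*6)*(-10) - 2 = (26/3 - 2)*(-10) - 2 = (20/3)*(-10) - 2 = -200/3 - 2 = -206/3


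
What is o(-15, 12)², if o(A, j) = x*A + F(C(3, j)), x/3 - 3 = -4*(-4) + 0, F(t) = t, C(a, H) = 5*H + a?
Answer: 627264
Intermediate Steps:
C(a, H) = a + 5*H
x = 57 (x = 9 + 3*(-4*(-4) + 0) = 9 + 3*(16 + 0) = 9 + 3*16 = 9 + 48 = 57)
o(A, j) = 3 + 5*j + 57*A (o(A, j) = 57*A + (3 + 5*j) = 3 + 5*j + 57*A)
o(-15, 12)² = (3 + 5*12 + 57*(-15))² = (3 + 60 - 855)² = (-792)² = 627264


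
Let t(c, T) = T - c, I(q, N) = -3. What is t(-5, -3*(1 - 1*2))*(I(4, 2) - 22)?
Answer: -200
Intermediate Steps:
t(-5, -3*(1 - 1*2))*(I(4, 2) - 22) = (-3*(1 - 1*2) - 1*(-5))*(-3 - 22) = (-3*(1 - 2) + 5)*(-25) = (-3*(-1) + 5)*(-25) = (3 + 5)*(-25) = 8*(-25) = -200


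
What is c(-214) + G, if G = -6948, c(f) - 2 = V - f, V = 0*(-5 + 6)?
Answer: -6732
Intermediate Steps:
V = 0 (V = 0*1 = 0)
c(f) = 2 - f (c(f) = 2 + (0 - f) = 2 - f)
c(-214) + G = (2 - 1*(-214)) - 6948 = (2 + 214) - 6948 = 216 - 6948 = -6732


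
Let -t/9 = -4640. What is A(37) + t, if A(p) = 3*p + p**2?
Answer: 43240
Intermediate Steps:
A(p) = p**2 + 3*p
t = 41760 (t = -9*(-4640) = 41760)
A(37) + t = 37*(3 + 37) + 41760 = 37*40 + 41760 = 1480 + 41760 = 43240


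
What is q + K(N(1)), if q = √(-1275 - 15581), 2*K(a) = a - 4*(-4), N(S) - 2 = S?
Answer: 19/2 + 14*I*√86 ≈ 9.5 + 129.83*I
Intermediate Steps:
N(S) = 2 + S
K(a) = 8 + a/2 (K(a) = (a - 4*(-4))/2 = (a + 16)/2 = (16 + a)/2 = 8 + a/2)
q = 14*I*√86 (q = √(-16856) = 14*I*√86 ≈ 129.83*I)
q + K(N(1)) = 14*I*√86 + (8 + (2 + 1)/2) = 14*I*√86 + (8 + (½)*3) = 14*I*√86 + (8 + 3/2) = 14*I*√86 + 19/2 = 19/2 + 14*I*√86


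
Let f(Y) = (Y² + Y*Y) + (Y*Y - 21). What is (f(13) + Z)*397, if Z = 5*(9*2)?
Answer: 228672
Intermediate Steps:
f(Y) = -21 + 3*Y² (f(Y) = (Y² + Y²) + (Y² - 21) = 2*Y² + (-21 + Y²) = -21 + 3*Y²)
Z = 90 (Z = 5*18 = 90)
(f(13) + Z)*397 = ((-21 + 3*13²) + 90)*397 = ((-21 + 3*169) + 90)*397 = ((-21 + 507) + 90)*397 = (486 + 90)*397 = 576*397 = 228672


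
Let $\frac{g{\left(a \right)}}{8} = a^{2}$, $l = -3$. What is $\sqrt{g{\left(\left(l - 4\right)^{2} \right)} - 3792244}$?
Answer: $2 i \sqrt{943259} \approx 1942.4 i$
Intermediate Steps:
$g{\left(a \right)} = 8 a^{2}$
$\sqrt{g{\left(\left(l - 4\right)^{2} \right)} - 3792244} = \sqrt{8 \left(\left(-3 - 4\right)^{2}\right)^{2} - 3792244} = \sqrt{8 \left(\left(-7\right)^{2}\right)^{2} - 3792244} = \sqrt{8 \cdot 49^{2} - 3792244} = \sqrt{8 \cdot 2401 - 3792244} = \sqrt{19208 - 3792244} = \sqrt{-3773036} = 2 i \sqrt{943259}$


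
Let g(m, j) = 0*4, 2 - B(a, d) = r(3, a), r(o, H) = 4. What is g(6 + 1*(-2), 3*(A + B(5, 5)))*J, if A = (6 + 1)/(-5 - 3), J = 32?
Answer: 0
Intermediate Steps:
B(a, d) = -2 (B(a, d) = 2 - 1*4 = 2 - 4 = -2)
A = -7/8 (A = 7/(-8) = 7*(-1/8) = -7/8 ≈ -0.87500)
g(m, j) = 0
g(6 + 1*(-2), 3*(A + B(5, 5)))*J = 0*32 = 0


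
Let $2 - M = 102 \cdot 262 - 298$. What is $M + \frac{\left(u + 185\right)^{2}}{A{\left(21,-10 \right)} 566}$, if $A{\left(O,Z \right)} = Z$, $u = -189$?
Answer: $- \frac{37389964}{1415} \approx -26424.0$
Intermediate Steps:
$M = -26424$ ($M = 2 - \left(102 \cdot 262 - 298\right) = 2 - \left(26724 - 298\right) = 2 - 26426 = -26424$)
$M + \frac{\left(u + 185\right)^{2}}{A{\left(21,-10 \right)} 566} = -26424 + \frac{\left(-189 + 185\right)^{2}}{\left(-10\right) 566} = -26424 + \frac{\left(-4\right)^{2}}{-5660} = -26424 + 16 \left(- \frac{1}{5660}\right) = -26424 - \frac{4}{1415} = - \frac{37389964}{1415}$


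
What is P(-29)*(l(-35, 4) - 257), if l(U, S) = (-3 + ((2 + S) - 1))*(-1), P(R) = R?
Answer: 7511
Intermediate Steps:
l(U, S) = 2 - S (l(U, S) = (-3 + (1 + S))*(-1) = (-2 + S)*(-1) = 2 - S)
P(-29)*(l(-35, 4) - 257) = -29*((2 - 1*4) - 257) = -29*((2 - 4) - 257) = -29*(-2 - 257) = -29*(-259) = 7511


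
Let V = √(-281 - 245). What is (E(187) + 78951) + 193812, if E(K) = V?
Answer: 272763 + I*√526 ≈ 2.7276e+5 + 22.935*I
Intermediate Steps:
V = I*√526 (V = √(-526) = I*√526 ≈ 22.935*I)
E(K) = I*√526
(E(187) + 78951) + 193812 = (I*√526 + 78951) + 193812 = (78951 + I*√526) + 193812 = 272763 + I*√526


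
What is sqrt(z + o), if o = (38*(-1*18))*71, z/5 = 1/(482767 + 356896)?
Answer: I*sqrt(34239268916926601)/839663 ≈ 220.37*I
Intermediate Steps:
z = 5/839663 (z = 5/(482767 + 356896) = 5/839663 ≈ 5.9548e-6)
o = -48564 (o = (38*(-18))*71 = -684*71 = -48564)
sqrt(z + o) = sqrt(5/839663 - 48564) = sqrt(-40777393927/839663) = I*sqrt(34239268916926601)/839663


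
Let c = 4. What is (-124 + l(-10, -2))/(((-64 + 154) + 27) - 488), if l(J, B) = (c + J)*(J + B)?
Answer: 52/371 ≈ 0.14016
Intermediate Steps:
l(J, B) = (4 + J)*(B + J) (l(J, B) = (4 + J)*(J + B) = (4 + J)*(B + J))
(-124 + l(-10, -2))/(((-64 + 154) + 27) - 488) = (-124 + ((-10)² + 4*(-2) + 4*(-10) - 2*(-10)))/(((-64 + 154) + 27) - 488) = (-124 + (100 - 8 - 40 + 20))/((90 + 27) - 488) = (-124 + 72)/(117 - 488) = -52/(-371) = -52*(-1/371) = 52/371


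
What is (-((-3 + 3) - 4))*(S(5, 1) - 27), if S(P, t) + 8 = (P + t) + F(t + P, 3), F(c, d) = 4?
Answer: -100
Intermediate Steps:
S(P, t) = -4 + P + t (S(P, t) = -8 + ((P + t) + 4) = -8 + (4 + P + t) = -4 + P + t)
(-((-3 + 3) - 4))*(S(5, 1) - 27) = (-((-3 + 3) - 4))*((-4 + 5 + 1) - 27) = (-(0 - 4))*(2 - 27) = -1*(-4)*(-25) = 4*(-25) = -100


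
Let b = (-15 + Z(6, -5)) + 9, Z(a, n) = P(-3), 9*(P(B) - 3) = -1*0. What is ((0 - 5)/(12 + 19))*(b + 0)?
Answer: 15/31 ≈ 0.48387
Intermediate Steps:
P(B) = 3 (P(B) = 3 + (-1*0)/9 = 3 + (⅑)*0 = 3 + 0 = 3)
Z(a, n) = 3
b = -3 (b = (-15 + 3) + 9 = -12 + 9 = -3)
((0 - 5)/(12 + 19))*(b + 0) = ((0 - 5)/(12 + 19))*(-3 + 0) = -5/31*(-3) = 15/31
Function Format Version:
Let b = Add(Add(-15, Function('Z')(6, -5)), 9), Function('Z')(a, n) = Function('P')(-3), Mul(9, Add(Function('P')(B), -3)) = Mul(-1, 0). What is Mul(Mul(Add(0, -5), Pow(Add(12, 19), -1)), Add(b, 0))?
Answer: Rational(15, 31) ≈ 0.48387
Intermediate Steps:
Function('P')(B) = 3 (Function('P')(B) = Add(3, Mul(Rational(1, 9), Mul(-1, 0))) = Add(3, Mul(Rational(1, 9), 0)) = Add(3, 0) = 3)
Function('Z')(a, n) = 3
b = -3 (b = Add(Add(-15, 3), 9) = Add(-12, 9) = -3)
Mul(Mul(Add(0, -5), Pow(Add(12, 19), -1)), Add(b, 0)) = Mul(Mul(Add(0, -5), Pow(Add(12, 19), -1)), Add(-3, 0)) = Mul(Mul(-5, Pow(31, -1)), -3) = Mul(Mul(-5, Rational(1, 31)), -3) = Mul(Rational(-5, 31), -3) = Rational(15, 31)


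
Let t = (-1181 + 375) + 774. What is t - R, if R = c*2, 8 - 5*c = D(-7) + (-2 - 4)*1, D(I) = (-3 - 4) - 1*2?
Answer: -206/5 ≈ -41.200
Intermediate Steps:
t = -32 (t = -806 + 774 = -32)
D(I) = -9 (D(I) = -7 - 2 = -9)
c = 23/5 (c = 8/5 - (-9 + (-2 - 4)*1)/5 = 8/5 - (-9 - 6*1)/5 = 8/5 - (-9 - 6)/5 = 8/5 - 1/5*(-15) = 8/5 + 3 = 23/5 ≈ 4.6000)
R = 46/5 (R = (23/5)*2 = 46/5 ≈ 9.2000)
t - R = -32 - 1*46/5 = -32 - 46/5 = -206/5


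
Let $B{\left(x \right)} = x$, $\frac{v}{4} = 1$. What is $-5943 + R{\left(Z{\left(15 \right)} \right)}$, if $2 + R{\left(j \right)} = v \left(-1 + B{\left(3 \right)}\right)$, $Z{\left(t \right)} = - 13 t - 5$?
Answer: $-5937$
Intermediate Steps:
$v = 4$ ($v = 4 \cdot 1 = 4$)
$Z{\left(t \right)} = -5 - 13 t$
$R{\left(j \right)} = 6$ ($R{\left(j \right)} = -2 + 4 \left(-1 + 3\right) = -2 + 4 \cdot 2 = -2 + 8 = 6$)
$-5943 + R{\left(Z{\left(15 \right)} \right)} = -5943 + 6 = -5937$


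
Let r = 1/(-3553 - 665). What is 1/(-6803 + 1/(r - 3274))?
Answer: -13809733/93947617817 ≈ -0.00014699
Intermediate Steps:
r = -1/4218 (r = 1/(-4218) = -1/4218 ≈ -0.00023708)
1/(-6803 + 1/(r - 3274)) = 1/(-6803 + 1/(-1/4218 - 3274)) = 1/(-6803 + 1/(-13809733/4218)) = 1/(-6803 - 4218/13809733) = 1/(-93947617817/13809733) = -13809733/93947617817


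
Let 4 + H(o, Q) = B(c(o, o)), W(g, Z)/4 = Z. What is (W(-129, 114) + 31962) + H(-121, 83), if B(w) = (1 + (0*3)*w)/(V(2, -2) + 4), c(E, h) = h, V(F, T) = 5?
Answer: 291727/9 ≈ 32414.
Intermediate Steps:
B(w) = ⅑ (B(w) = (1 + (0*3)*w)/(5 + 4) = (1 + 0*w)/9 = (1 + 0)*(⅑) = 1*(⅑) = ⅑)
W(g, Z) = 4*Z
H(o, Q) = -35/9 (H(o, Q) = -4 + ⅑ = -35/9)
(W(-129, 114) + 31962) + H(-121, 83) = (4*114 + 31962) - 35/9 = (456 + 31962) - 35/9 = 32418 - 35/9 = 291727/9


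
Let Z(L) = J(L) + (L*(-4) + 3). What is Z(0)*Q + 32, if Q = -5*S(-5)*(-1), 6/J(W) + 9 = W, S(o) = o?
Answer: -79/3 ≈ -26.333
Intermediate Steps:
J(W) = 6/(-9 + W)
Z(L) = 3 - 4*L + 6/(-9 + L) (Z(L) = 6/(-9 + L) + (L*(-4) + 3) = 6/(-9 + L) + (-4*L + 3) = 6/(-9 + L) + (3 - 4*L) = 3 - 4*L + 6/(-9 + L))
Q = -25 (Q = -5*(-5)*(-1) = 25*(-1) = -25)
Z(0)*Q + 32 = ((6 + (-9 + 0)*(3 - 4*0))/(-9 + 0))*(-25) + 32 = ((6 - 9*(3 + 0))/(-9))*(-25) + 32 = -(6 - 9*3)/9*(-25) + 32 = -(6 - 27)/9*(-25) + 32 = -⅑*(-21)*(-25) + 32 = (7/3)*(-25) + 32 = -175/3 + 32 = -79/3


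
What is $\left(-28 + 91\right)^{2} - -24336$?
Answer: $28305$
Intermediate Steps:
$\left(-28 + 91\right)^{2} - -24336 = 63^{2} + 24336 = 3969 + 24336 = 28305$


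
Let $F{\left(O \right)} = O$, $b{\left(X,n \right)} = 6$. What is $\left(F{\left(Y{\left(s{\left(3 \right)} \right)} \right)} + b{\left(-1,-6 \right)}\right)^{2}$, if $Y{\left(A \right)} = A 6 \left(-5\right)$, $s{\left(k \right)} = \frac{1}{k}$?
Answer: $16$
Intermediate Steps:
$Y{\left(A \right)} = - 30 A$ ($Y{\left(A \right)} = 6 A \left(-5\right) = - 30 A$)
$\left(F{\left(Y{\left(s{\left(3 \right)} \right)} \right)} + b{\left(-1,-6 \right)}\right)^{2} = \left(- \frac{30}{3} + 6\right)^{2} = \left(\left(-30\right) \frac{1}{3} + 6\right)^{2} = \left(-10 + 6\right)^{2} = \left(-4\right)^{2} = 16$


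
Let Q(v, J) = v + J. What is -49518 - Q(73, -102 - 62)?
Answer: -49427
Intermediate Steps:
Q(v, J) = J + v
-49518 - Q(73, -102 - 62) = -49518 - ((-102 - 62) + 73) = -49518 - (-164 + 73) = -49518 - 1*(-91) = -49518 + 91 = -49427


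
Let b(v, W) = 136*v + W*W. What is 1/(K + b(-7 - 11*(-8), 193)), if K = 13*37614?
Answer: 1/537247 ≈ 1.8613e-6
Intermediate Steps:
b(v, W) = W² + 136*v (b(v, W) = 136*v + W² = W² + 136*v)
K = 488982
1/(K + b(-7 - 11*(-8), 193)) = 1/(488982 + (193² + 136*(-7 - 11*(-8)))) = 1/(488982 + (37249 + 136*(-7 + 88))) = 1/(488982 + (37249 + 136*81)) = 1/(488982 + (37249 + 11016)) = 1/(488982 + 48265) = 1/537247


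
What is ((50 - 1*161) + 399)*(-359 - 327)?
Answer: -197568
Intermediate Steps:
((50 - 1*161) + 399)*(-359 - 327) = ((50 - 161) + 399)*(-686) = (-111 + 399)*(-686) = 288*(-686) = -197568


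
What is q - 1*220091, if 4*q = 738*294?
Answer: -165848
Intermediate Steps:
q = 54243 (q = (738*294)/4 = (¼)*216972 = 54243)
q - 1*220091 = 54243 - 1*220091 = 54243 - 220091 = -165848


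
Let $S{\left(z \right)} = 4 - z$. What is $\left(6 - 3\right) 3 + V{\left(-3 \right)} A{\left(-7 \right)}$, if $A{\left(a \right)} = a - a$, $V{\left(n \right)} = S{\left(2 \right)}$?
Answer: $9$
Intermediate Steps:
$V{\left(n \right)} = 2$ ($V{\left(n \right)} = 4 - 2 = 2$)
$A{\left(a \right)} = 0$
$\left(6 - 3\right) 3 + V{\left(-3 \right)} A{\left(-7 \right)} = \left(6 - 3\right) 3 + 2 \cdot 0 = 3 \cdot 3 + 0 = 9 + 0 = 9$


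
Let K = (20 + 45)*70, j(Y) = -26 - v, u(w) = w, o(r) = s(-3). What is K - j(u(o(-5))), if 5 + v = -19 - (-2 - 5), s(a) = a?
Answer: 4559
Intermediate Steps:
o(r) = -3
v = -17 (v = -5 + (-19 - (-2 - 5)) = -5 + (-19 - (-7)) = -5 + (-19 - 1*(-7)) = -5 + (-19 + 7) = -5 - 12 = -17)
j(Y) = -9 (j(Y) = -26 - 1*(-17) = -26 + 17 = -9)
K = 4550 (K = 65*70 = 4550)
K - j(u(o(-5))) = 4550 - 1*(-9) = 4550 + 9 = 4559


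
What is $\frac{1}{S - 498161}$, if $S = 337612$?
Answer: $- \frac{1}{160549} \approx -6.2286 \cdot 10^{-6}$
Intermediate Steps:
$\frac{1}{S - 498161} = \frac{1}{337612 - 498161} = \frac{1}{-160549} = - \frac{1}{160549}$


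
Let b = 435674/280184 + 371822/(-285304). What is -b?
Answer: -628779989/2498050498 ≈ -0.25171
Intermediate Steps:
b = 628779989/2498050498 (b = 435674*(1/280184) + 371822*(-1/285304) = 217837/140092 - 185911/142652 = 628779989/2498050498 ≈ 0.25171)
-b = -1*628779989/2498050498 = -628779989/2498050498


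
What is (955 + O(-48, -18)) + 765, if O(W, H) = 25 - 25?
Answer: 1720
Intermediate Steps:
O(W, H) = 0
(955 + O(-48, -18)) + 765 = (955 + 0) + 765 = 955 + 765 = 1720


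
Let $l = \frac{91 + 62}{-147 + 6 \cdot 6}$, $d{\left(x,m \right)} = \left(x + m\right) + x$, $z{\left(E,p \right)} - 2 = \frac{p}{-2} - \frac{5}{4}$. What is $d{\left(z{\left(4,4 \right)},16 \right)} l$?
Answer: $- \frac{1377}{74} \approx -18.608$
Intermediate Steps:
$z{\left(E,p \right)} = \frac{3}{4} - \frac{p}{2}$ ($z{\left(E,p \right)} = 2 + \left(\frac{p}{-2} - \frac{5}{4}\right) = 2 + \left(p \left(- \frac{1}{2}\right) - \frac{5}{4}\right) = 2 - \left(\frac{5}{4} + \frac{p}{2}\right) = \frac{3}{4} - \frac{p}{2}$)
$d{\left(x,m \right)} = m + 2 x$ ($d{\left(x,m \right)} = \left(m + x\right) + x = m + 2 x$)
$l = - \frac{51}{37}$ ($l = \frac{153}{-147 + 36} = \frac{153}{-111} = 153 \left(- \frac{1}{111}\right) = - \frac{51}{37} \approx -1.3784$)
$d{\left(z{\left(4,4 \right)},16 \right)} l = \left(16 + 2 \left(\frac{3}{4} - 2\right)\right) \left(- \frac{51}{37}\right) = \left(16 + 2 \left(- \frac{5}{4}\right)\right) \left(- \frac{51}{37}\right) = \left(16 - \frac{5}{2}\right) \left(- \frac{51}{37}\right) = \frac{27}{2} \left(- \frac{51}{37}\right) = - \frac{1377}{74}$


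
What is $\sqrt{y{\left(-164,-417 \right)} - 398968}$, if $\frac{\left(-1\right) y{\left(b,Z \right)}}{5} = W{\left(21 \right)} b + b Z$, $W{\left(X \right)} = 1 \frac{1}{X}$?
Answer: $\frac{2 i \sqrt{81680802}}{21} \approx 860.74 i$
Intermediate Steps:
$W{\left(X \right)} = \frac{1}{X}$
$y{\left(b,Z \right)} = - \frac{5 b}{21} - 5 Z b$ ($y{\left(b,Z \right)} = - 5 \left(\frac{b}{21} + b Z\right) = - 5 \left(\frac{b}{21} + Z b\right) = - \frac{5 b}{21} - 5 Z b$)
$\sqrt{y{\left(-164,-417 \right)} - 398968} = \sqrt{\left(- \frac{5}{21}\right) \left(-164\right) \left(1 + 21 \left(-417\right)\right) - 398968} = \sqrt{\left(- \frac{5}{21}\right) \left(-164\right) \left(1 - 8757\right) - 398968} = \sqrt{\left(- \frac{5}{21}\right) \left(-164\right) \left(-8756\right) - 398968} = \sqrt{- \frac{7179920}{21} - 398968} = \sqrt{- \frac{15558248}{21}} = \frac{2 i \sqrt{81680802}}{21}$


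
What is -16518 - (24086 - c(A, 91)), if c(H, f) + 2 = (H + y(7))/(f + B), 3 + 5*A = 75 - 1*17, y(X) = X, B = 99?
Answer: -3857561/95 ≈ -40606.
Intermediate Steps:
A = 11 (A = -⅗ + (75 - 1*17)/5 = -⅗ + (75 - 17)/5 = -⅗ + (⅕)*58 = -⅗ + 58/5 = 11)
c(H, f) = -2 + (7 + H)/(99 + f) (c(H, f) = -2 + (H + 7)/(f + 99) = -2 + (7 + H)/(99 + f))
-16518 - (24086 - c(A, 91)) = -16518 - (24086 - (-191 + 11 - 2*91)/(99 + 91)) = -16518 - (24086 - (-191 + 11 - 182)/190) = -16518 - (24086 - (-362)/190) = -16518 - (24086 - 1*(-181/95)) = -16518 - (24086 + 181/95) = -16518 - 1*2288351/95 = -16518 - 2288351/95 = -3857561/95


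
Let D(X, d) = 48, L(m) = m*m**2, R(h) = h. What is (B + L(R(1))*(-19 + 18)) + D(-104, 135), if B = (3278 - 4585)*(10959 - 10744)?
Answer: -280958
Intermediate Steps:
L(m) = m**3
B = -281005 (B = -1307*215 = -281005)
(B + L(R(1))*(-19 + 18)) + D(-104, 135) = (-281005 + 1**3*(-19 + 18)) + 48 = (-281005 + 1*(-1)) + 48 = (-281005 - 1) + 48 = -281006 + 48 = -280958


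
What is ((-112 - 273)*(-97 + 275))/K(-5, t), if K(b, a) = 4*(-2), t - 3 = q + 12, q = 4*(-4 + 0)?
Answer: 34265/4 ≈ 8566.3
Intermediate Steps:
q = -16 (q = 4*(-4) = -16)
t = -1 (t = 3 + (-16 + 12) = 3 - 4 = -1)
K(b, a) = -8
((-112 - 273)*(-97 + 275))/K(-5, t) = ((-112 - 273)*(-97 + 275))/(-8) = -385*178*(-⅛) = -68530*(-⅛) = 34265/4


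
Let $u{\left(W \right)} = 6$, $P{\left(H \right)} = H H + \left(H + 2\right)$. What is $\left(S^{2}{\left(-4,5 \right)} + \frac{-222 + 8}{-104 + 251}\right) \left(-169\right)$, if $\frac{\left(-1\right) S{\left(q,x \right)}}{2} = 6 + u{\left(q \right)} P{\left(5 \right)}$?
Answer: $- \frac{3895743722}{147} \approx -2.6502 \cdot 10^{7}$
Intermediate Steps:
$P{\left(H \right)} = 2 + H + H^{2}$ ($P{\left(H \right)} = H^{2} + \left(2 + H\right) = 2 + H + H^{2}$)
$S{\left(q,x \right)} = -396$ ($S{\left(q,x \right)} = - 2 \left(6 + 6 \left(2 + 5 + 5^{2}\right)\right) = - 2 \left(6 + 6 \left(2 + 5 + 25\right)\right) = - 2 \left(6 + 6 \cdot 32\right) = - 2 \left(6 + 192\right) = \left(-2\right) 198 = -396$)
$\left(S^{2}{\left(-4,5 \right)} + \frac{-222 + 8}{-104 + 251}\right) \left(-169\right) = \left(\left(-396\right)^{2} + \frac{-222 + 8}{-104 + 251}\right) \left(-169\right) = \left(156816 - \frac{214}{147}\right) \left(-169\right) = \frac{23051738}{147} \left(-169\right) = - \frac{3895743722}{147}$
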